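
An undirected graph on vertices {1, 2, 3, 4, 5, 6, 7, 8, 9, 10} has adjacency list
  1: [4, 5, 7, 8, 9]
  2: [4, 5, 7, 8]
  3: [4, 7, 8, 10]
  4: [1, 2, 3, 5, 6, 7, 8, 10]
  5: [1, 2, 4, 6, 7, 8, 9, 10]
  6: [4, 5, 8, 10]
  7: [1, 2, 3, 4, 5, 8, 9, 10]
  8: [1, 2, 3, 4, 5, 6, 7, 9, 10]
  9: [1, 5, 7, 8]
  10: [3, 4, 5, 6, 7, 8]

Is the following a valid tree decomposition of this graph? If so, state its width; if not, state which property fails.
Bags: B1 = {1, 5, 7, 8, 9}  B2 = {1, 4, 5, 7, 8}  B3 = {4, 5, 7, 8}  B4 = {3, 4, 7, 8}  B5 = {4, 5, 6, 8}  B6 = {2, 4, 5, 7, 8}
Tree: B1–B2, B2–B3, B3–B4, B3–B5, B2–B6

No — vertex 10 appears in no bag.

A tree decomposition must satisfy three properties: every vertex lies in some bag; for every edge, both endpoints lie together in some bag; and for every vertex, the bags containing it form a connected subtree. Here vertex 10 appears in no bag, so the decomposition is invalid.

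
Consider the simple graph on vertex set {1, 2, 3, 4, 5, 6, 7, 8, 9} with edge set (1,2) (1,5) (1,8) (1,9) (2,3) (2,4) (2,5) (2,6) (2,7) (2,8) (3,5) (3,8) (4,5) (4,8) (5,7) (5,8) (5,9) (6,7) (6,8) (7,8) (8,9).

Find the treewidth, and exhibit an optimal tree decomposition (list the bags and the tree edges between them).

Treewidth 3.
Bags: B1 = {2, 3, 5, 8}  B2 = {2, 4, 5, 8}  B3 = {2, 5, 7, 8}  B4 = {1, 2, 5, 8}  B5 = {1, 5, 8, 9}  B6 = {2, 6, 7, 8}
Tree: B1–B2, B2–B3, B1–B4, B4–B5, B3–B6

The largest bag has 4 vertices, giving width 3; this decomposition certifies tw(G) ≤ 3. Conversely, {1, 5, 8, 9} is a clique of size 4, and the vertices of any clique must share a bag in every tree decomposition; so some bag has ≥ 4 vertices and tw(G) ≥ 3. The upper and lower bounds meet at 3, so that is the treewidth.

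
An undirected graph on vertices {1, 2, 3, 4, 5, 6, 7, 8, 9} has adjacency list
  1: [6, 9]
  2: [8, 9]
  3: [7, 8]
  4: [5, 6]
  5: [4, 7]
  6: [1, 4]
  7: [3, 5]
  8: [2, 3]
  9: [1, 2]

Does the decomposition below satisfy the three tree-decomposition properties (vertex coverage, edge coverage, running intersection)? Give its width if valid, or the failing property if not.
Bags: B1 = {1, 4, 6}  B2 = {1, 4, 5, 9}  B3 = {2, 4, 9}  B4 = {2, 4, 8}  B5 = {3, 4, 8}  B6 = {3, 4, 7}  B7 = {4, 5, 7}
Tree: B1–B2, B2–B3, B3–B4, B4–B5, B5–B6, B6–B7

No — bags containing vertex 5 are not connected in the tree.

A tree decomposition must satisfy three properties: every vertex lies in some bag; for every edge, both endpoints lie together in some bag; and for every vertex, the bags containing it form a connected subtree. Here bags containing vertex 5 are not connected in the tree, so the decomposition is invalid.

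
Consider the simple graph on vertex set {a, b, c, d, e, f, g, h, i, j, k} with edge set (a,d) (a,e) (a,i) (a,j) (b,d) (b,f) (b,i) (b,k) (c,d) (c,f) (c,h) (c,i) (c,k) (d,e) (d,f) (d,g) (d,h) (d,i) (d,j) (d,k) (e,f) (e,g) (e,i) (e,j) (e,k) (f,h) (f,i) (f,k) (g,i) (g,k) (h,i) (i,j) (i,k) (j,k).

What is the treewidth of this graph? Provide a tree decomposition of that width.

The largest bag has 5 vertices, giving width 4; this decomposition certifies tw(G) ≤ 4. Conversely, {c, d, f, h, i} is a clique of size 5, and the vertices of any clique must share a bag in every tree decomposition; so some bag has ≥ 5 vertices and tw(G) ≥ 4. Therefore the treewidth is 4.

Treewidth 4.
Bags: B1 = {d, e, f, i, k}  B2 = {b, d, f, i, k}  B3 = {d, e, i, j, k}  B4 = {c, d, f, i, k}  B5 = {d, e, g, i, k}  B6 = {a, d, e, i, j}  B7 = {c, d, f, h, i}
Tree: B1–B2, B1–B3, B2–B4, B1–B5, B3–B6, B4–B7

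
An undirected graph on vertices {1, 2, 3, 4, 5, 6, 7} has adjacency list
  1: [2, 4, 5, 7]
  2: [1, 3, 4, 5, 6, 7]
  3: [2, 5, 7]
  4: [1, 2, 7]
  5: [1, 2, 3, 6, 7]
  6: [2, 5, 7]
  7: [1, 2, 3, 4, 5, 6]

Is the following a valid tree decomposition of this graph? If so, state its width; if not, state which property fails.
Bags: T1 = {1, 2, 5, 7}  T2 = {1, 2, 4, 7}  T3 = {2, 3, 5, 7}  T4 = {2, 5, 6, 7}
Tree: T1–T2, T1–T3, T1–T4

Every vertex of G appears in some bag (union = {1, 2, 3, 4, 5, 6, 7}); every edge is covered by a bag; and for each vertex v the set of bags containing v is connected in the bag tree. The decomposition is therefore valid. The largest bag has 4 vertices, so the width is 3.

Yes; width 3.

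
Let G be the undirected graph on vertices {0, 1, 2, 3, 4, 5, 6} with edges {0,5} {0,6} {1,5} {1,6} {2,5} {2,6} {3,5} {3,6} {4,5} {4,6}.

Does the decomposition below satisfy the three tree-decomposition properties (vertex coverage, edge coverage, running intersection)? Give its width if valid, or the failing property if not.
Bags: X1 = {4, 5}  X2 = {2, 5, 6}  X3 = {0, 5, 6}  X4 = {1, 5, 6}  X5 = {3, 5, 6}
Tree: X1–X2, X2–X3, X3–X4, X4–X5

No — edge (6,4) lies in no bag.

A tree decomposition must satisfy three properties: every vertex lies in some bag; for every edge, both endpoints lie together in some bag; and for every vertex, the bags containing it form a connected subtree. Here edge (6,4) lies in no bag, so the decomposition is invalid.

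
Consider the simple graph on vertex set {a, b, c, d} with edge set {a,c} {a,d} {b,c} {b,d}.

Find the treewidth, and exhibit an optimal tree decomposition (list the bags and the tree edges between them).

Every bag has size at most 3, so the width is 3 − 1 = 2 and tw(G) ≤ 2. The edges b–d–a–c–b form a cycle, so G is not a tree and its treewidth is at least 2. The upper and lower bounds meet at 2, so that is the treewidth.

Treewidth 2.
Bags: B1 = {a, b, d}  B2 = {a, b, c}
Tree: B1–B2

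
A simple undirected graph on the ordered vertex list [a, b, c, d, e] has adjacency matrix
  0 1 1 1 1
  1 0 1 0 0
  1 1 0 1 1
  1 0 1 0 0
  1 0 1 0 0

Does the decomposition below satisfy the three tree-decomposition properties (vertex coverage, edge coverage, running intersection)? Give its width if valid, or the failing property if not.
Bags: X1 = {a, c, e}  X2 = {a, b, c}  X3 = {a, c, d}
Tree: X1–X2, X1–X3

Yes; width 2.

Every vertex of G appears in some bag (union = {a, b, c, d, e}); every edge is covered by a bag; and for each vertex v the set of bags containing v is connected in the bag tree. The decomposition is therefore valid. The largest bag has 3 vertices, so the width is 2.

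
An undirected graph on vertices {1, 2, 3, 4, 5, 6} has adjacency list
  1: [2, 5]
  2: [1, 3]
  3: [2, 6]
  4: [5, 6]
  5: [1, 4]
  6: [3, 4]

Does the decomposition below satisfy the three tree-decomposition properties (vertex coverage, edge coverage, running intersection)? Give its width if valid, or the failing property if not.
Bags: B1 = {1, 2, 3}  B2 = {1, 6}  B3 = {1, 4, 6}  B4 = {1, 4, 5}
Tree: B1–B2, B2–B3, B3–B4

No — edge (3,6) lies in no bag.

A tree decomposition must satisfy three properties: every vertex lies in some bag; for every edge, both endpoints lie together in some bag; and for every vertex, the bags containing it form a connected subtree. Here edge (3,6) lies in no bag, so the decomposition is invalid.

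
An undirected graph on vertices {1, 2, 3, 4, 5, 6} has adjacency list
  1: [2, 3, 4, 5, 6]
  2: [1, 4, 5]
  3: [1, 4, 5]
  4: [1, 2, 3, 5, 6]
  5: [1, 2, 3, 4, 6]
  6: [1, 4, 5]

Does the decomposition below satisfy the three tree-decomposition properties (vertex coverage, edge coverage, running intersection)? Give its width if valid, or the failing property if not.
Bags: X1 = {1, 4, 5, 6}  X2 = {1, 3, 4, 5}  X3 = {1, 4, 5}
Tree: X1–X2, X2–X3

No — vertex 2 appears in no bag.

A tree decomposition must satisfy three properties: every vertex lies in some bag; for every edge, both endpoints lie together in some bag; and for every vertex, the bags containing it form a connected subtree. Here vertex 2 appears in no bag, so the decomposition is invalid.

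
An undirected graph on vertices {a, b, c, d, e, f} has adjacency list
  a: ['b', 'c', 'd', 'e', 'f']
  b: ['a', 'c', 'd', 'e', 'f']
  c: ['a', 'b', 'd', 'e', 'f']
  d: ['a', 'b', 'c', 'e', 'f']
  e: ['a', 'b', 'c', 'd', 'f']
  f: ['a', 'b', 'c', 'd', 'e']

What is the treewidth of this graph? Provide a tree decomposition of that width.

A single bag containing all 6 vertices is trivially a valid decomposition of width 5. For the lower bound, the 6 vertices {a, b, c, d, e, f} are pairwise adjacent, and any tree decomposition puts a clique entirely inside one bag — forcing width ≥ 5. Combining the bounds, tw(G) = 5.

Treewidth 5.
One optimal decomposition is:
Bags: B1 = {a, b, c, d, e, f}
Tree: (single bag)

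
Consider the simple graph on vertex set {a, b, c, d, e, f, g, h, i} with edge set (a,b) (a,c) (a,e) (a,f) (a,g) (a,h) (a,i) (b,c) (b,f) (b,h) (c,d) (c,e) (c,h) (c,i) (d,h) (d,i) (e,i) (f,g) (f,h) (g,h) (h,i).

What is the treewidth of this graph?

3

A width-3 tree decomposition is:
Bags: B1 = {a, c, h, i}  B2 = {c, d, h, i}  B3 = {a, b, c, h}  B4 = {a, b, f, h}  B5 = {a, c, e, i}  B6 = {a, f, g, h}
Tree: B1–B2, B1–B3, B3–B4, B1–B5, B4–B6
Each bag holds 4 vertices, so the decomposition has width 3, which upper-bounds the treewidth. On the other hand G contains the 4-clique {a, c, e, i}. A clique must lie in a single bag of any decomposition, so no decomposition can have width below 3. Hence tw(G) = 3 exactly.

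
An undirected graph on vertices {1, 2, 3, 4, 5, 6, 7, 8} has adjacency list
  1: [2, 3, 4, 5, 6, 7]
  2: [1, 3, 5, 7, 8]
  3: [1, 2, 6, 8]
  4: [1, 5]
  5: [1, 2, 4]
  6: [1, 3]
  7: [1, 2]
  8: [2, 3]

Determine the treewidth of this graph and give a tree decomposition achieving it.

Each bag holds 3 vertices, so the decomposition has width 2, which upper-bounds the treewidth. Conversely, {2, 3, 8} is a clique of size 3, and the vertices of any clique must share a bag in every tree decomposition; so some bag has ≥ 3 vertices and tw(G) ≥ 2. Therefore the treewidth is 2.

Treewidth 2.
Bags: B1 = {1, 2, 5}  B2 = {1, 2, 3}  B3 = {1, 3, 6}  B4 = {2, 3, 8}  B5 = {1, 4, 5}  B6 = {1, 2, 7}
Tree: B1–B2, B2–B3, B2–B4, B1–B5, B2–B6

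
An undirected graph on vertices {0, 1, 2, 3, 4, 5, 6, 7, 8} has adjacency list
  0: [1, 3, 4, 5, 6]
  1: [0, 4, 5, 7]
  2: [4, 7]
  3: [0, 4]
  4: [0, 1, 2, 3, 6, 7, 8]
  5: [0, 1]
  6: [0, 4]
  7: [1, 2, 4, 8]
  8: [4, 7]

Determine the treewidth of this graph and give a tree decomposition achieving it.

Every bag has size at most 3, so the width is 3 − 1 = 2 and tw(G) ≤ 2. Conversely, {0, 1, 4} is a clique of size 3, and the vertices of any clique must share a bag in every tree decomposition; so some bag has ≥ 3 vertices and tw(G) ≥ 2. Hence tw(G) = 2 exactly.

Treewidth 2.
One such decomposition:
Bags: B1 = {0, 1, 4}  B2 = {0, 1, 5}  B3 = {0, 4, 6}  B4 = {0, 3, 4}  B5 = {1, 4, 7}  B6 = {4, 7, 8}  B7 = {2, 4, 7}
Tree: B1–B2, B1–B3, B3–B4, B1–B5, B5–B6, B5–B7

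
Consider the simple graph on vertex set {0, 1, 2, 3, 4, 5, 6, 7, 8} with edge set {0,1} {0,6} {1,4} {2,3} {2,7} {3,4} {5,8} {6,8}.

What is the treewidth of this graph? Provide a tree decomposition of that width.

Treewidth 1.
Bags: B1 = {2, 7}  B2 = {2, 3}  B3 = {3, 4}  B4 = {1, 4}  B5 = {0, 1}  B6 = {0, 6}  B7 = {6, 8}  B8 = {5, 8}
Tree: B1–B2, B2–B3, B3–B4, B4–B5, B5–B6, B6–B7, B7–B8

Each bag holds 2 vertices, so the decomposition has width 1, which upper-bounds the treewidth. G has an edge, so its treewidth is at least 1. Therefore the treewidth is 1.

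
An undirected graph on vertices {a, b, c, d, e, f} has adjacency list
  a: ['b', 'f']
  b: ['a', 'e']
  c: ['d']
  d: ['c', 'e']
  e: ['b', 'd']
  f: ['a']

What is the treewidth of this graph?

A width-1 tree decomposition is:
Bags: B1 = {c, d}  B2 = {d, e}  B3 = {b, e}  B4 = {a, b}  B5 = {a, f}
Tree: B1–B2, B2–B3, B3–B4, B4–B5
Every bag has size at most 2, so the width is 2 − 1 = 1 and tw(G) ≤ 1. Any graph with an edge has treewidth ≥ 1, and G has the edge c–d. The upper and lower bounds meet at 1, so that is the treewidth.

1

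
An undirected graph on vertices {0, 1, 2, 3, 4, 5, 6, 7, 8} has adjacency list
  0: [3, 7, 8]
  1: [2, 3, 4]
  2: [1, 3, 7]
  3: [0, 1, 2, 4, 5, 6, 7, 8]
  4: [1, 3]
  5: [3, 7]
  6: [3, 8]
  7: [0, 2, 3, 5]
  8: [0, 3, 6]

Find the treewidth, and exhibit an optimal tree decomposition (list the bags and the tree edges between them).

Every bag has size at most 3, so the width is 3 − 1 = 2 and tw(G) ≤ 2. For the lower bound, the 3 vertices {1, 2, 3} are pairwise adjacent, and any tree decomposition puts a clique entirely inside one bag — forcing width ≥ 2. Hence tw(G) = 2 exactly.

Treewidth 2.
One optimal decomposition is:
Bags: B1 = {0, 3, 7}  B2 = {0, 3, 8}  B3 = {2, 3, 7}  B4 = {1, 2, 3}  B5 = {3, 6, 8}  B6 = {3, 5, 7}  B7 = {1, 3, 4}
Tree: B1–B2, B1–B3, B3–B4, B2–B5, B3–B6, B4–B7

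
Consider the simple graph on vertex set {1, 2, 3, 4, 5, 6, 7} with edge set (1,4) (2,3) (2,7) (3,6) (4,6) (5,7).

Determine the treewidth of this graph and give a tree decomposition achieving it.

Treewidth 1.
One optimal decomposition is:
Bags: B1 = {5, 7}  B2 = {2, 7}  B3 = {2, 3}  B4 = {3, 6}  B5 = {4, 6}  B6 = {1, 4}
Tree: B1–B2, B2–B3, B3–B4, B4–B5, B5–B6

Each bag holds 2 vertices, so the decomposition has width 1, which upper-bounds the treewidth. G has an edge, so its treewidth is at least 1. Therefore the treewidth is 1.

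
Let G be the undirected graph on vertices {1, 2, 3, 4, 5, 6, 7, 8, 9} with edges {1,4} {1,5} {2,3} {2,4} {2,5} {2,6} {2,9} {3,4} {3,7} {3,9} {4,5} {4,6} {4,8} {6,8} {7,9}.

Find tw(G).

2

A width-2 tree decomposition is:
Bags: B1 = {2, 3, 4}  B2 = {2, 4, 5}  B3 = {1, 4, 5}  B4 = {2, 4, 6}  B5 = {2, 3, 9}  B6 = {3, 7, 9}  B7 = {4, 6, 8}
Tree: B1–B2, B2–B3, B2–B4, B1–B5, B5–B6, B4–B7
Each bag holds 3 vertices, so the decomposition has width 2, which upper-bounds the treewidth. For the lower bound, the 3 vertices {2, 3, 9} are pairwise adjacent, and any tree decomposition puts a clique entirely inside one bag — forcing width ≥ 2. Therefore the treewidth is 2.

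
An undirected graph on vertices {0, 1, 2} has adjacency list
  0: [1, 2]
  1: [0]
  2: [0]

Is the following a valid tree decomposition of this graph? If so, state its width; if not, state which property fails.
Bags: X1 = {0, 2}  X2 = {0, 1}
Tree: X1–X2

Vertex coverage: the bags together contain {0, 1, 2}, the full vertex set. Edge coverage: each edge of G has both endpoints in at least one bag. Running intersection: for every vertex, the bags containing it form a connected subtree. All three properties hold, so this is a valid tree decomposition of width max|bag| − 1 = 1, and hence tw(G) ≤ 1.

Yes; width 1.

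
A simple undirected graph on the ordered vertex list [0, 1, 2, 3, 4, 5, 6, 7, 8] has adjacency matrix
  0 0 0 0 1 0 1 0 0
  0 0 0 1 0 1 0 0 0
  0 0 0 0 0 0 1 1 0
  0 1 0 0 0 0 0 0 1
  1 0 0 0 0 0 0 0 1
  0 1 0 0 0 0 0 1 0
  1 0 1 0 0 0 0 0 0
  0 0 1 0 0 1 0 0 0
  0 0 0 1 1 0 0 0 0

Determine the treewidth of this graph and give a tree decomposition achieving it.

Each bag holds 3 vertices, so the decomposition has width 2, which upper-bounds the treewidth. The edges 2–7–5–1–3–8–4–0–6–2 form a cycle, so G is not a tree and its treewidth is at least 2. Hence tw(G) = 2 exactly.

Treewidth 2.
Bags: B1 = {2, 5, 7}  B2 = {1, 2, 5}  B3 = {1, 2, 3}  B4 = {2, 3, 8}  B5 = {2, 4, 8}  B6 = {0, 2, 4}  B7 = {0, 2, 6}
Tree: B1–B2, B2–B3, B3–B4, B4–B5, B5–B6, B6–B7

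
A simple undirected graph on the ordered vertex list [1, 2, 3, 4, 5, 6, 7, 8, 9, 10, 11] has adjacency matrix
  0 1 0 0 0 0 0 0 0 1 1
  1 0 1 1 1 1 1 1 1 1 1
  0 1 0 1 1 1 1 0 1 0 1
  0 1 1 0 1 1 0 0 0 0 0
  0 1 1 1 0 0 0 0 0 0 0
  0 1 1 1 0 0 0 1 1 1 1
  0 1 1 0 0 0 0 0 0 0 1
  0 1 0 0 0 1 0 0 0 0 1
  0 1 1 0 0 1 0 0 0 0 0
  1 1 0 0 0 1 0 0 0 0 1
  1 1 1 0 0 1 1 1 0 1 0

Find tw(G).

3

A width-3 tree decomposition is:
Bags: B1 = {2, 3, 6, 11}  B2 = {2, 3, 6, 9}  B3 = {2, 3, 7, 11}  B4 = {2, 6, 10, 11}  B5 = {2, 3, 4, 6}  B6 = {2, 3, 4, 5}  B7 = {1, 2, 10, 11}  B8 = {2, 6, 8, 11}
Tree: B1–B2, B1–B3, B1–B4, B2–B5, B5–B6, B4–B7, B1–B8
Every bag has size at most 4, so the width is 4 − 1 = 3 and tw(G) ≤ 3. Conversely, {2, 6, 8, 11} is a clique of size 4, and the vertices of any clique must share a bag in every tree decomposition; so some bag has ≥ 4 vertices and tw(G) ≥ 3. Combining the bounds, tw(G) = 3.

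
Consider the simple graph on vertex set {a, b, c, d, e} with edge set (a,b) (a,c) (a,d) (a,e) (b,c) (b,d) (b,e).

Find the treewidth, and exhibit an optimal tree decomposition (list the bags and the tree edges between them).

Treewidth 2.
Bags: B1 = {a, b, c}  B2 = {a, b, d}  B3 = {a, b, e}
Tree: B1–B2, B2–B3

Each bag holds 3 vertices, so the decomposition has width 2, which upper-bounds the treewidth. On the other hand G contains the 3-clique {a, b, d}. A clique must lie in a single bag of any decomposition, so no decomposition can have width below 2. The upper and lower bounds meet at 2, so that is the treewidth.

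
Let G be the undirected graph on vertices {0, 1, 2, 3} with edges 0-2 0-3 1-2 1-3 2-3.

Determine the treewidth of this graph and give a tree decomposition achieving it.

Treewidth 2.
One optimal decomposition is:
Bags: B1 = {1, 2, 3}  B2 = {0, 2, 3}
Tree: B1–B2

Every bag has size at most 3, so the width is 3 − 1 = 2 and tw(G) ≤ 2. For the lower bound, the 3 vertices {0, 2, 3} are pairwise adjacent, and any tree decomposition puts a clique entirely inside one bag — forcing width ≥ 2. Therefore the treewidth is 2.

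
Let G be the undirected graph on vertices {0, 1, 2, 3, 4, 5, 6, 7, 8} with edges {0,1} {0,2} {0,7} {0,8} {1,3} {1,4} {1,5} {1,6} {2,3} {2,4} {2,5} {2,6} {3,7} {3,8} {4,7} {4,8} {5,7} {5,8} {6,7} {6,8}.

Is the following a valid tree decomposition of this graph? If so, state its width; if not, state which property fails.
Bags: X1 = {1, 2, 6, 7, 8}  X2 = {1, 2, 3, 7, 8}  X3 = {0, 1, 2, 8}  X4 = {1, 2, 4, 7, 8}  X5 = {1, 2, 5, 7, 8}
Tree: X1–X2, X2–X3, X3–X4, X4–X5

A tree decomposition must satisfy three properties: every vertex lies in some bag; for every edge, both endpoints lie together in some bag; and for every vertex, the bags containing it form a connected subtree. Here edge (7,0) lies in no bag, so the decomposition is invalid.

No — edge (7,0) lies in no bag.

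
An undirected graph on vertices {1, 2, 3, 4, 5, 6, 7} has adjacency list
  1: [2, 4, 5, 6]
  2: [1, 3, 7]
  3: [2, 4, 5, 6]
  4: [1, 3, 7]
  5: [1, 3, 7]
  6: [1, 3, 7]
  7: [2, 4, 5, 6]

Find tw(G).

A width-3 tree decomposition is:
Bags: B1 = {1, 2, 3, 7}  B2 = {1, 3, 6, 7}  B3 = {1, 3, 4, 7}  B4 = {1, 3, 5, 7}
Tree: B1–B2, B2–B3, B3–B4
The largest bag has 4 vertices, giving width 3; this decomposition certifies tw(G) ≤ 3. For the lower bound: the 4 vertex sets {2,7}, {3,6}, {1}, {4} are disjoint, each induces a connected subgraph, and every pair is joined by at least one edge of G. Contracting each set to a single vertex therefore yields K_{4} as a minor, and since treewidth is minor-monotone, tw(G) ≥ tw(K_{4}) = 3. Hence tw(G) = 3 exactly.

3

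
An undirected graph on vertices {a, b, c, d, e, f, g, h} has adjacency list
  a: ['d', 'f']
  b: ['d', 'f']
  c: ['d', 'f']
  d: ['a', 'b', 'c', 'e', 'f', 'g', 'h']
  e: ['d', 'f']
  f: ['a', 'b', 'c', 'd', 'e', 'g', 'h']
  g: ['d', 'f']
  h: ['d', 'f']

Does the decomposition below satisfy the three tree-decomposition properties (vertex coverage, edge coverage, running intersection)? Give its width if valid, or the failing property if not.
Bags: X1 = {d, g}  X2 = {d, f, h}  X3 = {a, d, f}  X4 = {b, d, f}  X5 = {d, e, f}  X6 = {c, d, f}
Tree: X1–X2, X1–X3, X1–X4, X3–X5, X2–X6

A tree decomposition must satisfy three properties: every vertex lies in some bag; for every edge, both endpoints lie together in some bag; and for every vertex, the bags containing it form a connected subtree. Here edge (f,g) lies in no bag, so the decomposition is invalid.

No — edge (f,g) lies in no bag.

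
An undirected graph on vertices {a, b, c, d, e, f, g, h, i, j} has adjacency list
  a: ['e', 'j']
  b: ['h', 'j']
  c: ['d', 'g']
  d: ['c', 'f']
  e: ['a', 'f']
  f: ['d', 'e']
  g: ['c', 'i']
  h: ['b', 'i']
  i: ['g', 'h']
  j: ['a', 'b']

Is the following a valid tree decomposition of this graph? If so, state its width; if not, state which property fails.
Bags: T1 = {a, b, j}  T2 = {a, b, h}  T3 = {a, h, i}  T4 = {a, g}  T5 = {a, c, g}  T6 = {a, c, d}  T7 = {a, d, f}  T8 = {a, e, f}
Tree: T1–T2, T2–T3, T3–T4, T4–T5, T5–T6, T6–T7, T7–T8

No — edge (i,g) lies in no bag.

A tree decomposition must satisfy three properties: every vertex lies in some bag; for every edge, both endpoints lie together in some bag; and for every vertex, the bags containing it form a connected subtree. Here edge (i,g) lies in no bag, so the decomposition is invalid.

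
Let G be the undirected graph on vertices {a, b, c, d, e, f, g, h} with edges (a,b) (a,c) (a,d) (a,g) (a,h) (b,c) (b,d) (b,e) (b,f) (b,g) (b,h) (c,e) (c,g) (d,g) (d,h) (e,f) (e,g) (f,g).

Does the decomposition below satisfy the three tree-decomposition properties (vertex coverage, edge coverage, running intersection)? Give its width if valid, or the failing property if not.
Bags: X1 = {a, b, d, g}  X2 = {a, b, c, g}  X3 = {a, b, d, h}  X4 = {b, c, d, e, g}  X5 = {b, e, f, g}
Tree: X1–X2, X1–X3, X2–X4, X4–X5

A tree decomposition must satisfy three properties: every vertex lies in some bag; for every edge, both endpoints lie together in some bag; and for every vertex, the bags containing it form a connected subtree. Here bags containing vertex d are not connected in the tree, so the decomposition is invalid.

No — bags containing vertex d are not connected in the tree.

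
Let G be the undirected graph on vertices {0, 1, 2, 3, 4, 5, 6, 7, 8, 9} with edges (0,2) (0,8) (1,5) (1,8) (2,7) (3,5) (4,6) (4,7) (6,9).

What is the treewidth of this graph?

1

A width-1 tree decomposition is:
Bags: B1 = {6, 9}  B2 = {4, 6}  B3 = {4, 7}  B4 = {2, 7}  B5 = {0, 2}  B6 = {0, 8}  B7 = {1, 8}  B8 = {1, 5}  B9 = {3, 5}
Tree: B1–B2, B2–B3, B3–B4, B4–B5, B5–B6, B6–B7, B7–B8, B8–B9
Every bag has size at most 2, so the width is 2 − 1 = 1 and tw(G) ≤ 1. G has an edge, so its treewidth is at least 1. The upper and lower bounds meet at 1, so that is the treewidth.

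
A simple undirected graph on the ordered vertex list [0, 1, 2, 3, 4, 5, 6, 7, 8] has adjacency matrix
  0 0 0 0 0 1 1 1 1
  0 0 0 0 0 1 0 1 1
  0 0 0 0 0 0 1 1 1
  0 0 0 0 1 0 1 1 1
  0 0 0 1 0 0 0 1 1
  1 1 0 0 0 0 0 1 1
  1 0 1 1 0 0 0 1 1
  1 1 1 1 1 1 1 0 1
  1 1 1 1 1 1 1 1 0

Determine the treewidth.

A width-3 tree decomposition is:
Bags: B1 = {3, 4, 7, 8}  B2 = {3, 6, 7, 8}  B3 = {0, 6, 7, 8}  B4 = {0, 5, 7, 8}  B5 = {1, 5, 7, 8}  B6 = {2, 6, 7, 8}
Tree: B1–B2, B2–B3, B3–B4, B4–B5, B3–B6
Every bag has size at most 4, so the width is 4 − 1 = 3 and tw(G) ≤ 3. Conversely, {1, 5, 7, 8} is a clique of size 4, and the vertices of any clique must share a bag in every tree decomposition; so some bag has ≥ 4 vertices and tw(G) ≥ 3. Therefore the treewidth is 3.

3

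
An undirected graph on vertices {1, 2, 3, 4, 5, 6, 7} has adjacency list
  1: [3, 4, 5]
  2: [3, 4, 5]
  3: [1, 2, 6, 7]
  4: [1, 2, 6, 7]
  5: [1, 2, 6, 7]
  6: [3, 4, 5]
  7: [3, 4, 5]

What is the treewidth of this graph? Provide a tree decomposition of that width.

Every bag has size at most 4, so the width is 4 − 1 = 3 and tw(G) ≤ 3. For the lower bound: the 4 vertex sets {1,4}, {5,7}, {3}, {2} are disjoint, each induces a connected subgraph, and every pair is joined by at least one edge of G. Contracting each set to a single vertex therefore yields K_{4} as a minor, and since treewidth is minor-monotone, tw(G) ≥ tw(K_{4}) = 3. The upper and lower bounds meet at 3, so that is the treewidth.

Treewidth 3.
One optimal decomposition is:
Bags: B1 = {1, 3, 4, 5}  B2 = {3, 4, 5, 7}  B3 = {2, 3, 4, 5}  B4 = {3, 4, 5, 6}
Tree: B1–B2, B2–B3, B3–B4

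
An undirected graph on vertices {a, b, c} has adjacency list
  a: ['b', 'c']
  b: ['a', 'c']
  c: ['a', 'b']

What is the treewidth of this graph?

2

A width-2 tree decomposition is:
Bags: B1 = {a, b, c}
Tree: (single bag)
A single bag containing all 3 vertices is trivially a valid decomposition of width 2. For the lower bound, the 3 vertices {a, b, c} are pairwise adjacent, and any tree decomposition puts a clique entirely inside one bag — forcing width ≥ 2. Combining the bounds, tw(G) = 2.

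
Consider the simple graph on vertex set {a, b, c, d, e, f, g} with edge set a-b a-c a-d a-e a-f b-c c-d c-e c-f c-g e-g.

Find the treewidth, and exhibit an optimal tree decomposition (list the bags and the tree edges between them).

The largest bag has 3 vertices, giving width 2; this decomposition certifies tw(G) ≤ 2. For the lower bound, the 3 vertices {c, e, g} are pairwise adjacent, and any tree decomposition puts a clique entirely inside one bag — forcing width ≥ 2. Hence tw(G) = 2 exactly.

Treewidth 2.
Bags: B1 = {a, c, f}  B2 = {a, c, d}  B3 = {a, c, e}  B4 = {c, e, g}  B5 = {a, b, c}
Tree: B1–B2, B2–B3, B3–B4, B1–B5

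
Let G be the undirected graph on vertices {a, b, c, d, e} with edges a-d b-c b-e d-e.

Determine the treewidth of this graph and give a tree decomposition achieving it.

Treewidth 1.
One optimal decomposition is:
Bags: B1 = {b, c}  B2 = {b, e}  B3 = {d, e}  B4 = {a, d}
Tree: B1–B2, B2–B3, B3–B4

Every bag has size at most 2, so the width is 2 − 1 = 1 and tw(G) ≤ 1. G has an edge, so its treewidth is at least 1. Hence tw(G) = 1 exactly.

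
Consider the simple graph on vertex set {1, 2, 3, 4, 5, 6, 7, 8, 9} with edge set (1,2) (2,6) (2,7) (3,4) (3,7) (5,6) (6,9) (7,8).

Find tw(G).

1

A width-1 tree decomposition is:
Bags: B1 = {2, 6}  B2 = {2, 7}  B3 = {1, 2}  B4 = {7, 8}  B5 = {3, 7}  B6 = {3, 4}  B7 = {5, 6}  B8 = {6, 9}
Tree: B1–B2, B1–B3, B2–B4, B2–B5, B5–B6, B1–B7, B1–B8
Each bag holds 2 vertices, so the decomposition has width 1, which upper-bounds the treewidth. Any graph with an edge has treewidth ≥ 1, and G has the edge 2–6. The upper and lower bounds meet at 1, so that is the treewidth.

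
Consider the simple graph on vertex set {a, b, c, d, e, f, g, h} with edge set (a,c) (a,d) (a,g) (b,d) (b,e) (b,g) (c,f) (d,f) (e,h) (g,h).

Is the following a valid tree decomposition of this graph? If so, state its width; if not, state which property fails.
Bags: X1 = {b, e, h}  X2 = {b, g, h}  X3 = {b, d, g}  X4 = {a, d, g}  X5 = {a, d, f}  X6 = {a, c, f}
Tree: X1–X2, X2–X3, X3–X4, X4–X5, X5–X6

Every vertex of G appears in some bag (union = {a, b, c, d, e, f, g, h}); every edge is covered by a bag; and for each vertex v the set of bags containing v is connected in the bag tree. The decomposition is therefore valid. The largest bag has 3 vertices, so the width is 2.

Yes; width 2.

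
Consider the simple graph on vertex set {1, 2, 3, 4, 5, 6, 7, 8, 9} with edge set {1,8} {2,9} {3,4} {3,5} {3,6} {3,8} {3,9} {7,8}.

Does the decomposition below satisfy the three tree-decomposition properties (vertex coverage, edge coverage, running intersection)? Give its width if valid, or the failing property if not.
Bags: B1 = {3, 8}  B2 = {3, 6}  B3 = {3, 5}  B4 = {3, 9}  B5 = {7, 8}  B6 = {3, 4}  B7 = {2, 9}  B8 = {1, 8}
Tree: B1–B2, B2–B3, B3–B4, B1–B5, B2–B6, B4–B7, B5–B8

Yes; width 1.

Vertex coverage: the bags together contain {1, 2, 3, 4, 5, 6, 7, 8, 9}, the full vertex set. Edge coverage: each edge of G has both endpoints in at least one bag. Running intersection: for every vertex, the bags containing it form a connected subtree. All three properties hold, so this is a valid tree decomposition of width max|bag| − 1 = 1, and hence tw(G) ≤ 1.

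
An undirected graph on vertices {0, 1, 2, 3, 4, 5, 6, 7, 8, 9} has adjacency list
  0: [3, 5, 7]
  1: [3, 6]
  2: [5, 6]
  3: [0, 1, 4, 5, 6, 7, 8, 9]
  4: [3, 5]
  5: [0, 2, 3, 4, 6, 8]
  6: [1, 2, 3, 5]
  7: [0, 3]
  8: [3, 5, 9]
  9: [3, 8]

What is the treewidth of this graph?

A width-2 tree decomposition is:
Bags: B1 = {3, 5, 6}  B2 = {1, 3, 6}  B3 = {3, 5, 8}  B4 = {3, 8, 9}  B5 = {3, 4, 5}  B6 = {2, 5, 6}  B7 = {0, 3, 5}  B8 = {0, 3, 7}
Tree: B1–B2, B1–B3, B3–B4, B1–B5, B1–B6, B5–B7, B7–B8
Each bag holds 3 vertices, so the decomposition has width 2, which upper-bounds the treewidth. For the lower bound, the 3 vertices {2, 5, 6} are pairwise adjacent, and any tree decomposition puts a clique entirely inside one bag — forcing width ≥ 2. Therefore the treewidth is 2.

2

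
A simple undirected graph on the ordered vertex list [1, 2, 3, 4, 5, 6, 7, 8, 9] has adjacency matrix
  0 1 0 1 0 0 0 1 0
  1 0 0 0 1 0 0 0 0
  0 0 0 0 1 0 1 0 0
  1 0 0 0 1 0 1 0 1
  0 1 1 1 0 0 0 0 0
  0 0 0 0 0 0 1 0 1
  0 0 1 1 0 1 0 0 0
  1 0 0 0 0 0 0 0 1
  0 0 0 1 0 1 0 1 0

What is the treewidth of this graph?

A width-3 tree decomposition is:
Bags: B1 = {3, 5, 6, 7}  B2 = {4, 5, 6, 7}  B3 = {4, 5, 6, 9}  B4 = {2, 4, 5, 9}  B5 = {1, 2, 4, 9}  B6 = {1, 2, 8, 9}
Tree: B1–B2, B2–B3, B3–B4, B4–B5, B5–B6
Every bag has size at most 4, so the width is 4 − 1 = 3 and tw(G) ≤ 3. For the lower bound: the 4 vertex sets {3,6,7}, {5}, {4}, {1,2,8,9} are disjoint, each induces a connected subgraph, and every pair is joined by at least one edge of G. Contracting each set to a single vertex therefore yields K_{4} as a minor, and since treewidth is minor-monotone, tw(G) ≥ tw(K_{4}) = 3. Combining the bounds, tw(G) = 3.

3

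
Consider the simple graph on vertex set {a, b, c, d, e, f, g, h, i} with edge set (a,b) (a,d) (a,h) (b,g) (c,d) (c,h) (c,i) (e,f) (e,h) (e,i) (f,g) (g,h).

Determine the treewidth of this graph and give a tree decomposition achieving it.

Treewidth 3.
One such decomposition:
Bags: B1 = {b, e, f, g}  B2 = {b, e, g, h}  B3 = {a, b, e, h}  B4 = {a, e, h, i}  B5 = {a, c, h, i}  B6 = {a, c, d, i}
Tree: B1–B2, B2–B3, B3–B4, B4–B5, B5–B6

Every bag has size at most 4, so the width is 4 − 1 = 3 and tw(G) ≤ 3. For the lower bound: the 4 vertex sets {b,f,g}, {e}, {h}, {a,c,d,i} are disjoint, each induces a connected subgraph, and every pair is joined by at least one edge of G. Contracting each set to a single vertex therefore yields K_{4} as a minor, and since treewidth is minor-monotone, tw(G) ≥ tw(K_{4}) = 3. Therefore the treewidth is 3.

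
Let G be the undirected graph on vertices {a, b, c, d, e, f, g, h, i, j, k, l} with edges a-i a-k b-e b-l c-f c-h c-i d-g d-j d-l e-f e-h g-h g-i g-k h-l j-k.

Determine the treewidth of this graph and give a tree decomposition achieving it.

Treewidth 3.
One optimal decomposition is:
Bags: B1 = {a, i, j, k}  B2 = {g, i, j, k}  B3 = {d, g, i, j}  B4 = {c, d, g, i}  B5 = {c, d, g, h}  B6 = {c, d, h, l}  B7 = {c, f, h, l}  B8 = {e, f, h, l}  B9 = {b, e, f, l}
Tree: B1–B2, B2–B3, B3–B4, B4–B5, B5–B6, B6–B7, B7–B8, B8–B9

Each bag holds 4 vertices, so the decomposition has width 3, which upper-bounds the treewidth. For the lower bound: the 4 vertex sets {a,j,k}, {i}, {g}, {c,d,h,l} are disjoint, each induces a connected subgraph, and every pair is joined by at least one edge of G. Contracting each set to a single vertex therefore yields K_{4} as a minor, and since treewidth is minor-monotone, tw(G) ≥ tw(K_{4}) = 3. The upper and lower bounds meet at 3, so that is the treewidth.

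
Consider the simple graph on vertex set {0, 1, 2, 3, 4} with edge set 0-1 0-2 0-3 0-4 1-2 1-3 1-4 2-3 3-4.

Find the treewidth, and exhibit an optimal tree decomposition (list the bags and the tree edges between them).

Treewidth 3.
Bags: B1 = {0, 1, 2, 3}  B2 = {0, 1, 3, 4}
Tree: B1–B2

Every bag has size at most 4, so the width is 4 − 1 = 3 and tw(G) ≤ 3. Conversely, {0, 1, 2, 3} is a clique of size 4, and the vertices of any clique must share a bag in every tree decomposition; so some bag has ≥ 4 vertices and tw(G) ≥ 3. The upper and lower bounds meet at 3, so that is the treewidth.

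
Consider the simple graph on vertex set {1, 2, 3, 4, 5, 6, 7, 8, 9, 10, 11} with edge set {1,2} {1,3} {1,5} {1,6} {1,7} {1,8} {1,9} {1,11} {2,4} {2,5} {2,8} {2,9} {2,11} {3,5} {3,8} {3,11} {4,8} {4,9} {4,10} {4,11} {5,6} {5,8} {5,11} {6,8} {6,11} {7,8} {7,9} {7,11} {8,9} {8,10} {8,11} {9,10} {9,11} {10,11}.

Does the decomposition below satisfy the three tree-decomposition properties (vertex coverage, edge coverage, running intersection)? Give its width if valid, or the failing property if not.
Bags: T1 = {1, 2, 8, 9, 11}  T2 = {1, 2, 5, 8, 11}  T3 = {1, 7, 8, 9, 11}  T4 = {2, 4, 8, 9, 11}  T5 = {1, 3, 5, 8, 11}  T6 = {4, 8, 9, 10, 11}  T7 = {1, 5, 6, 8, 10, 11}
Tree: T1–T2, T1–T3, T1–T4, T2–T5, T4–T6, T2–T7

No — bags containing vertex 10 are not connected in the tree.

A tree decomposition must satisfy three properties: every vertex lies in some bag; for every edge, both endpoints lie together in some bag; and for every vertex, the bags containing it form a connected subtree. Here bags containing vertex 10 are not connected in the tree, so the decomposition is invalid.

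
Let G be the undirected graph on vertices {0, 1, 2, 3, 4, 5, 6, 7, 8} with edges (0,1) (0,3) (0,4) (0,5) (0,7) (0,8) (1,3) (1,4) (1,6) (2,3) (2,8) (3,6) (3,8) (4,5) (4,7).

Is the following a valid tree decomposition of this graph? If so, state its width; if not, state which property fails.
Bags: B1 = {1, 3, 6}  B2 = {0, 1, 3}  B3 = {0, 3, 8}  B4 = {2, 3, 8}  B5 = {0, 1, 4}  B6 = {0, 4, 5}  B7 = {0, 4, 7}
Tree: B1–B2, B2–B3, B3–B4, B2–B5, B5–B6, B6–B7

Every vertex of G appears in some bag (union = {0, 1, 2, 3, 4, 5, 6, 7, 8}); every edge is covered by a bag; and for each vertex v the set of bags containing v is connected in the bag tree. The decomposition is therefore valid. The largest bag has 3 vertices, so the width is 2.

Yes; width 2.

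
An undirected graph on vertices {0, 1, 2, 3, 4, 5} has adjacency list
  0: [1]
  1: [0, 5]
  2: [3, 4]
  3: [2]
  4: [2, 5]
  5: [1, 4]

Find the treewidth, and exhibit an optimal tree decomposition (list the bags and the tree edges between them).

Every bag has size at most 2, so the width is 2 − 1 = 1 and tw(G) ≤ 1. Any graph with an edge has treewidth ≥ 1, and G has the edge 3–2. The upper and lower bounds meet at 1, so that is the treewidth.

Treewidth 1.
One optimal decomposition is:
Bags: B1 = {2, 3}  B2 = {2, 4}  B3 = {4, 5}  B4 = {1, 5}  B5 = {0, 1}
Tree: B1–B2, B2–B3, B3–B4, B4–B5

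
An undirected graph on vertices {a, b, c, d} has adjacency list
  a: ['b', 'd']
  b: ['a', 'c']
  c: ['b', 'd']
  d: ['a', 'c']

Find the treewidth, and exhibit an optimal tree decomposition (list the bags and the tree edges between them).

Treewidth 2.
One optimal decomposition is:
Bags: B1 = {a, b, d}  B2 = {b, c, d}
Tree: B1–B2

Every bag has size at most 3, so the width is 3 − 1 = 2 and tw(G) ≤ 2. For the lower bound, G contains the cycle d–a–b–c–d, so G is not a forest; only forests have treewidth ≤ 1, hence tw(G) ≥ 2. Therefore the treewidth is 2.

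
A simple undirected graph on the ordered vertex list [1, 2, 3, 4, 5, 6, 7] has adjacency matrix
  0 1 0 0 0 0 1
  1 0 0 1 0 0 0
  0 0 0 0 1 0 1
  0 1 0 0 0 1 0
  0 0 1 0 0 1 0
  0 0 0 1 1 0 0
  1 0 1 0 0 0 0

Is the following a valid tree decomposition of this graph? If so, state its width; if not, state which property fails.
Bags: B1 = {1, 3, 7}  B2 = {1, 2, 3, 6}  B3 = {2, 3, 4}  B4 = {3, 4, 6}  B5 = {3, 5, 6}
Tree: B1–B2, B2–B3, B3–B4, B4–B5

No — bags containing vertex 6 are not connected in the tree.

A tree decomposition must satisfy three properties: every vertex lies in some bag; for every edge, both endpoints lie together in some bag; and for every vertex, the bags containing it form a connected subtree. Here bags containing vertex 6 are not connected in the tree, so the decomposition is invalid.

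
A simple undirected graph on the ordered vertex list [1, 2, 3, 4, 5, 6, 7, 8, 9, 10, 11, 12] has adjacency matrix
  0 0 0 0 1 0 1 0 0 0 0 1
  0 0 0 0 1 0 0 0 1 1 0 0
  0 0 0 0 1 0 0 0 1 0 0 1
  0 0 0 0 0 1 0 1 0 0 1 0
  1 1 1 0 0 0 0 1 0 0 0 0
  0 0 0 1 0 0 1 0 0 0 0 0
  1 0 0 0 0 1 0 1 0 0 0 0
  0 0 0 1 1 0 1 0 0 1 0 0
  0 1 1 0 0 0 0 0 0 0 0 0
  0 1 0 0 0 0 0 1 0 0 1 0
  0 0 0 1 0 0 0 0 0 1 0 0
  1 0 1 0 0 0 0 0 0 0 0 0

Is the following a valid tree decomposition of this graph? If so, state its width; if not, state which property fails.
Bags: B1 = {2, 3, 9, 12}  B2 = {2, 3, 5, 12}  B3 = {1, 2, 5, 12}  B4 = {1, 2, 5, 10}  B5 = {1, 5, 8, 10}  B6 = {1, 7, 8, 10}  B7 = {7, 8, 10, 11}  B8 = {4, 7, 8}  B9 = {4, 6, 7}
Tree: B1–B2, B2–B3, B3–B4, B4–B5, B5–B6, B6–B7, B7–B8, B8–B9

A tree decomposition must satisfy three properties: every vertex lies in some bag; for every edge, both endpoints lie together in some bag; and for every vertex, the bags containing it form a connected subtree. Here edge (11,4) lies in no bag, so the decomposition is invalid.

No — edge (11,4) lies in no bag.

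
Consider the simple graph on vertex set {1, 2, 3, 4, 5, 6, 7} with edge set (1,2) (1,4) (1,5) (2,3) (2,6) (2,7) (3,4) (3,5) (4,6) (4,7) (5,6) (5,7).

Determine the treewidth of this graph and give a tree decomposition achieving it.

Treewidth 3.
Bags: B1 = {2, 4, 5, 7}  B2 = {1, 2, 4, 5}  B3 = {2, 3, 4, 5}  B4 = {2, 4, 5, 6}
Tree: B1–B2, B2–B3, B3–B4

Each bag holds 4 vertices, so the decomposition has width 3, which upper-bounds the treewidth. For the lower bound: the 4 vertex sets {2,7}, {1,4}, {5}, {3} are disjoint, each induces a connected subgraph, and every pair is joined by at least one edge of G. Contracting each set to a single vertex therefore yields K_{4} as a minor, and since treewidth is minor-monotone, tw(G) ≥ tw(K_{4}) = 3. Combining the bounds, tw(G) = 3.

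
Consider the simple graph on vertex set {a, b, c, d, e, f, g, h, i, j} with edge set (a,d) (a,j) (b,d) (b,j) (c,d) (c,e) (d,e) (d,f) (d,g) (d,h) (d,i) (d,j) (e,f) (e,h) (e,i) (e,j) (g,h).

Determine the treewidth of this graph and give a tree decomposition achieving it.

The largest bag has 3 vertices, giving width 2; this decomposition certifies tw(G) ≤ 2. On the other hand G contains the 3-clique {d, g, h}. A clique must lie in a single bag of any decomposition, so no decomposition can have width below 2. Hence tw(G) = 2 exactly.

Treewidth 2.
Bags: B1 = {d, e, j}  B2 = {c, d, e}  B3 = {b, d, j}  B4 = {a, d, j}  B5 = {d, e, f}  B6 = {d, e, h}  B7 = {d, g, h}  B8 = {d, e, i}
Tree: B1–B2, B1–B3, B1–B4, B1–B5, B1–B6, B6–B7, B6–B8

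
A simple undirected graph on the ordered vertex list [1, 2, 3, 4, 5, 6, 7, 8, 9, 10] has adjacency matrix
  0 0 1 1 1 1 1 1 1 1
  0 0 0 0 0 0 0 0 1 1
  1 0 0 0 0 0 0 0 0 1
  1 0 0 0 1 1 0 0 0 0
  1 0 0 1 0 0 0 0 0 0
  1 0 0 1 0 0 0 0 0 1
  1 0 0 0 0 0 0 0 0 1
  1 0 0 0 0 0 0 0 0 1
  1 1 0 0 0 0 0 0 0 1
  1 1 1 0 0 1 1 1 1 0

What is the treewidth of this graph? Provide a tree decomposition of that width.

Every bag has size at most 3, so the width is 3 − 1 = 2 and tw(G) ≤ 2. For the lower bound, the 3 vertices {1, 3, 10} are pairwise adjacent, and any tree decomposition puts a clique entirely inside one bag — forcing width ≥ 2. The upper and lower bounds meet at 2, so that is the treewidth.

Treewidth 2.
One optimal decomposition is:
Bags: B1 = {1, 8, 10}  B2 = {1, 9, 10}  B3 = {2, 9, 10}  B4 = {1, 6, 10}  B5 = {1, 4, 6}  B6 = {1, 4, 5}  B7 = {1, 3, 10}  B8 = {1, 7, 10}
Tree: B1–B2, B2–B3, B2–B4, B4–B5, B5–B6, B4–B7, B4–B8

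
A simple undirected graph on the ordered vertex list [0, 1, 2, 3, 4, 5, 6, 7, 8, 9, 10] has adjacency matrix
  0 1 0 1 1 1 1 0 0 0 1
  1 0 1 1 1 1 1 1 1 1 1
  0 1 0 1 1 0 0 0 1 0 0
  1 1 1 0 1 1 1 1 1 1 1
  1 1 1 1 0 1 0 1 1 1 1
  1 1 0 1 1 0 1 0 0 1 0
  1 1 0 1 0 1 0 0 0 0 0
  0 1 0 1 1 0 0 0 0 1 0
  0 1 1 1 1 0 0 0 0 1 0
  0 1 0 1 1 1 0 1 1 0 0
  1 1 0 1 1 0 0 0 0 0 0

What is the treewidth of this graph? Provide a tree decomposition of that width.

Every bag has size at most 5, so the width is 5 − 1 = 4 and tw(G) ≤ 4. For the lower bound, the 5 vertices {0, 1, 3, 4, 10} are pairwise adjacent, and any tree decomposition puts a clique entirely inside one bag — forcing width ≥ 4. Combining the bounds, tw(G) = 4.

Treewidth 4.
One such decomposition:
Bags: B1 = {1, 3, 4, 8, 9}  B2 = {1, 2, 3, 4, 8}  B3 = {1, 3, 4, 7, 9}  B4 = {1, 3, 4, 5, 9}  B5 = {0, 1, 3, 4, 5}  B6 = {0, 1, 3, 5, 6}  B7 = {0, 1, 3, 4, 10}
Tree: B1–B2, B1–B3, B3–B4, B4–B5, B5–B6, B5–B7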